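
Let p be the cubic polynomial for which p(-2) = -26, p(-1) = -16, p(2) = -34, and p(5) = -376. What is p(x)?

p(x) = -2x^3 - 6x^2 + 6x - 6

Using the Lagrange interpolation formula with nodes -2, -1, 2, 5:
  L_0(x) = (x + 1)(x - 2)(x - 5) / -28
  L_1(x) = (x + 2)(x - 2)(x - 5) / 18
  L_2(x) = (x + 2)(x + 1)(x - 5) / -36
  L_3(x) = (x + 2)(x + 1)(x - 2) / 126
Then p(x) = -26·L_0(x) - 16·L_1(x) - 34·L_2(x) - 376·L_3(x).
Expanding and collecting terms gives p(x) = -2x³ - 6x² + 6x - 6.
Check: p(-2) = -26. ✓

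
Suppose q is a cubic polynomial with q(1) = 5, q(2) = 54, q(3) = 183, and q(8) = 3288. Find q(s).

Write q(s) = as^3 + bs^2 + cs + d. Substituting each data point gives a linear system:
  a + b + c + d = 5
  8a + 4b + 2c + d = 54
  27a + 9b + 3c + d = 183
  512a + 64b + 8c + d = 3288
Solving the system yields a = 6, b = 4, c = -5, d = 0.
So q(s) = 6s³ + 4s² - 5s.
Check: q(1) = 5. ✓

q(s) = 6s^3 + 4s^2 - 5s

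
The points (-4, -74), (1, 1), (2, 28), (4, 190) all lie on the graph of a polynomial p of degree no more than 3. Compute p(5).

349

Write p(t) = at^3 + bt^2 + ct + d. Substituting each data point gives a linear system:
  -64a + 16b - 4c + d = -74
  a + b + c + d = 1
  8a + 4b + 2c + d = 28
  64a + 16b + 4c + d = 190
Solving the system yields a = 2, b = 4, c = 1, d = -6.
So p(t) = 2t^3 + 4t^2 + t - 6.
Then p(5) = 349.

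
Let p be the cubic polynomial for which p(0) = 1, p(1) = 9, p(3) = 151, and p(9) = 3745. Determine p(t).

Write p(t) = at^3 + bt^2 + ct + d. Substituting each data point gives a linear system:
  d = 1
  a + b + c + d = 9
  27a + 9b + 3c + d = 151
  729a + 81b + 9c + d = 3745
Solving the system yields a = 5, b = 1, c = 2, d = 1.
So p(t) = 5t^3 + t^2 + 2t + 1.
Check: p(1) = 9. ✓

p(t) = 5t^3 + t^2 + 2t + 1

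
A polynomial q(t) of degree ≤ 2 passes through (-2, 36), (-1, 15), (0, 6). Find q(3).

Write q(t) = at^2 + bt + c. Substituting each data point gives a linear system:
  4a - 2b + c = 36
  a - b + c = 15
  c = 6
Solving the system yields a = 6, b = -3, c = 6.
So q(t) = 6t² - 3t + 6.
Then q(3) = 51.

51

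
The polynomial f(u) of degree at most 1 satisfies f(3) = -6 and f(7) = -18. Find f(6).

-15

Write f(u) = au + b. Substituting each data point gives a linear system:
  3a + b = -6
  7a + b = -18
Solving the system yields a = -3, b = 3.
So f(u) = -3u + 3.
Then f(6) = -15.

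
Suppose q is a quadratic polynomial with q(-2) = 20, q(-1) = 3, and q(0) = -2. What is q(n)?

Write q(n) = an^2 + bn + c. Substituting each data point gives a linear system:
  4a - 2b + c = 20
  a - b + c = 3
  c = -2
Solving the system yields a = 6, b = 1, c = -2.
So q(n) = 6n² + n - 2.
Check: q(-1) = 3. ✓

q(n) = 6n^2 + n - 2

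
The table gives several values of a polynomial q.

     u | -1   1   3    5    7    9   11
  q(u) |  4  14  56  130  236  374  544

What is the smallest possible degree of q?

Forward differences of the values at u = -1, 1, 3, 5, 7, 9, 11:
  q  : 4  14  56  130  236  374  544
  Δ  : 10  42  74  106  138  170
  Δ^2: 32  32  32  32  32
  Δ^3: 0  0  0  0
  Δ^4: 0  0  0
  Δ^5: 0  0
  Δ^6: 0
The second differences are constant (32) and nonzero, while all higher differences vanish, so the minimal degree is 2.

2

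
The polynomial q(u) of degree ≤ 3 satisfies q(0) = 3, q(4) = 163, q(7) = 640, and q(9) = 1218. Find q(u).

Write q(u) = au^3 + bu^2 + cu + d. Substituting each data point gives a linear system:
  d = 3
  64a + 16b + 4c + d = 163
  343a + 49b + 7c + d = 640
  729a + 81b + 9c + d = 1218
Solving the system yields a = 1, b = 6, c = 0, d = 3.
So q(u) = u^3 + 6u^2 + 3.
Check: q(0) = 3. ✓

q(u) = u^3 + 6u^2 + 3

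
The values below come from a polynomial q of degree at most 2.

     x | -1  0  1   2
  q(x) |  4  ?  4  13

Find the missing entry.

1

The 3 known points determine the degree-2 polynomial uniquely.
Write q(x) = ax^2 + bx + c. Substituting each data point gives a linear system:
  a - b + c = 4
  a + b + c = 4
  4a + 2b + c = 13
Solving the system yields a = 3, b = 0, c = 1.
So q(x) = 3x^2 + 1.
Then q(0) = 1.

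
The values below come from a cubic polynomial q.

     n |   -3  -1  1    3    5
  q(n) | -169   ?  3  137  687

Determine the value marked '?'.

-3

The 4 known points determine the degree-3 polynomial uniquely.
Write q(n) = an^3 + bn^2 + cn + d. Substituting each data point gives a linear system:
  -27a + 9b - 3c + d = -169
  a + b + c + d = 3
  27a + 9b + 3c + d = 137
  125a + 25b + 5c + d = 687
Solving the system yields a = 6, b = -2, c = -3, d = 2.
So q(n) = 6n³ - 2n² - 3n + 2.
Then q(-1) = -3.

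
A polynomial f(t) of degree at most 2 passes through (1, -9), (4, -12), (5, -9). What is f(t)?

Write f(t) = at^2 + bt + c. Substituting each data point gives a linear system:
  a + b + c = -9
  16a + 4b + c = -12
  25a + 5b + c = -9
Solving the system yields a = 1, b = -6, c = -4.
So f(t) = t^2 - 6t - 4.
Check: f(4) = -12. ✓

f(t) = t^2 - 6t - 4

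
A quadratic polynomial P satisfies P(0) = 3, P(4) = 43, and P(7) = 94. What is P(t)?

P(t) = t^2 + 6t + 3

Using the Lagrange interpolation formula with nodes 0, 4, 7:
  L_0(t) = (t - 4)(t - 7) / 28
  L_1(t) = t(t - 7) / -12
  L_2(t) = t(t - 4) / 21
Then P(t) = 3·L_0(t) + 43·L_1(t) + 94·L_2(t).
Expanding and collecting terms gives P(t) = t² + 6t + 3.
Check: P(4) = 43. ✓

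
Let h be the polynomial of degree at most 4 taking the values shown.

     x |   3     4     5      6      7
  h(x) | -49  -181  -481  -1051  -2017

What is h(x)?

h(x) = -x^4 + x^3 + x^2 - x - 1

Write h(x) = ax^4 + bx^3 + cx^2 + dx + e. Substituting each data point gives a linear system:
  81a + 27b + 9c + 3d + e = -49
  256a + 64b + 16c + 4d + e = -181
  625a + 125b + 25c + 5d + e = -481
  1296a + 216b + 36c + 6d + e = -1051
  2401a + 343b + 49c + 7d + e = -2017
Solving the system yields a = -1, b = 1, c = 1, d = -1, e = -1.
So h(x) = -x^4 + x^3 + x^2 - x - 1.
Check: h(5) = -481. ✓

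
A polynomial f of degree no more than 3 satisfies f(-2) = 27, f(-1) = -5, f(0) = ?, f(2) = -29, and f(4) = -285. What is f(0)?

The 4 known points determine the degree-3 polynomial uniquely.
Write f(t) = at^3 + bt^2 + ct + d. Substituting each data point gives a linear system:
  -8a + 4b - 2c + d = 27
  -a + b - c + d = -5
  8a + 4b + 2c + d = -29
  64a + 16b + 4c + d = -285
Solving the system yields a = -5, b = 1, c = 6, d = -5.
So f(t) = -5t³ + t² + 6t - 5.
Then f(0) = -5.

-5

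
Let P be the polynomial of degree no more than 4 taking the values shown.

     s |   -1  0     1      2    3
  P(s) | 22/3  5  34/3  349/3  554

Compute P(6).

Forward differences of the values at s = -1, 0, 1, 2, 3:
  P  : 22/3  5  34/3  349/3  554
  Δ  : -7/3  19/3  105  1313/3
  Δ^2: 26/3  296/3  998/3
  Δ^3: 90  234
  Δ^4: 144
The fourth differences are constant, confirming degree 4.
Interpolating (Newton forward form) and evaluating at s = 6 gives P(6) = 8363.

8363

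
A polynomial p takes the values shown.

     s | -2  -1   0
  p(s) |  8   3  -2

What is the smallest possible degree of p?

Forward differences of the values at s = -2, -1, 0:
  p  : 8  3  -2
  Δ  : -5  -5
  Δ^2: 0
The first differences are constant (-5) and nonzero, while all higher differences vanish, so the minimal degree is 1.

1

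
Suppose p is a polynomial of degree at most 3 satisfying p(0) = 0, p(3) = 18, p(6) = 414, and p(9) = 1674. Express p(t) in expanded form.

p(t) = 3t^3 - 6t^2 - 3t

Using the Lagrange interpolation formula with nodes 0, 3, 6, 9:
  L_0(t) = (t - 3)(t - 6)(t - 9) / -162
  L_1(t) = t(t - 6)(t - 9) / 54
  L_2(t) = t(t - 3)(t - 9) / -54
  L_3(t) = t(t - 3)(t - 6) / 162
Then p(t) = 0·L_0(t) + 18·L_1(t) + 414·L_2(t) + 1674·L_3(t).
Expanding and collecting terms gives p(t) = 3t³ - 6t² - 3t.
Check: p(0) = 0. ✓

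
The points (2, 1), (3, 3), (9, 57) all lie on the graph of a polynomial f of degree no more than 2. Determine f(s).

Write f(s) = as^2 + bs + c. Substituting each data point gives a linear system:
  4a + 2b + c = 1
  9a + 3b + c = 3
  81a + 9b + c = 57
Solving the system yields a = 1, b = -3, c = 3.
So f(s) = s^2 - 3s + 3.
Check: f(9) = 57. ✓

f(s) = s^2 - 3s + 3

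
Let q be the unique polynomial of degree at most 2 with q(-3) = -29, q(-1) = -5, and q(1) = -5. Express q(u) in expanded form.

Using the Lagrange interpolation formula with nodes -3, -1, 1:
  L_0(u) = (u + 1)(u - 1) / 8
  L_1(u) = (u + 3)(u - 1) / -4
  L_2(u) = (u + 3)(u + 1) / 8
Then q(u) = -29·L_0(u) - 5·L_1(u) - 5·L_2(u).
Expanding and collecting terms gives q(u) = -3u^2 - 2.
Check: q(-1) = -5. ✓

q(u) = -3u^2 - 2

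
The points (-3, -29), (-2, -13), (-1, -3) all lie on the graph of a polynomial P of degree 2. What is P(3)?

Forward differences of the values at s = -3, -2, -1:
  P  : -29  -13  -3
  Δ  : 16  10
  Δ^2: -6
The second differences are constant, confirming degree 2.
Interpolating (Newton forward form) and evaluating at s = 3 gives P(3) = -23.

-23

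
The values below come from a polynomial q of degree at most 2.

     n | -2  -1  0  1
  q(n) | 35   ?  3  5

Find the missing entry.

The 3 known points determine the degree-2 polynomial uniquely.
Write q(n) = an^2 + bn + c. Substituting each data point gives a linear system:
  4a - 2b + c = 35
  c = 3
  a + b + c = 5
Solving the system yields a = 6, b = -4, c = 3.
So q(n) = 6n^2 - 4n + 3.
Then q(-1) = 13.

13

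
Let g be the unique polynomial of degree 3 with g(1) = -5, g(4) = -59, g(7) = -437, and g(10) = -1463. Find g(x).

Using the Lagrange interpolation formula with nodes 1, 4, 7, 10:
  L_0(x) = (x - 4)(x - 7)(x - 10) / -162
  L_1(x) = (x - 1)(x - 7)(x - 10) / 54
  L_2(x) = (x - 1)(x - 4)(x - 10) / -54
  L_3(x) = (x - 1)(x - 4)(x - 7) / 162
Then g(x) = -5·L_0(x) - 59·L_1(x) - 437·L_2(x) - 1463·L_3(x).
Expanding and collecting terms gives g(x) = -2x^3 + 6x^2 - 6x - 3.
Check: g(7) = -437. ✓

g(x) = -2x^3 + 6x^2 - 6x - 3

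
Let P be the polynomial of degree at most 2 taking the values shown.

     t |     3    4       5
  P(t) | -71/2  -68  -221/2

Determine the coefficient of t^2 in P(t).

Write P(t) = at^2 + bt + c. Substituting each data point gives a linear system:
  9a + 3b + c = -71/2
  16a + 4b + c = -68
  25a + 5b + c = -221/2
Solving the system yields a = -5, b = 5/2, c = 2.
So P(t) = -5t^2 + (5/2)t + 2.
The leading coefficient is -5.

-5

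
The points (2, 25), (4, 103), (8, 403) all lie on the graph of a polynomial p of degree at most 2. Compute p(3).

Using the Lagrange interpolation formula with nodes 2, 4, 8:
  L_0(x) = (x - 4)(x - 8) / 12
  L_1(x) = (x - 2)(x - 8) / -8
  L_2(x) = (x - 2)(x - 4) / 24
Then p(x) = 25·L_0(x) + 103·L_1(x) + 403·L_2(x).
Expanding and collecting terms gives p(x) = 6x^2 + 3x - 5.
Evaluating at x = 3: p(3) = 58.

58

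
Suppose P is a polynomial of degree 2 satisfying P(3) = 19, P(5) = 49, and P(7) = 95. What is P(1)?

5

Write P(x) = ax^2 + bx + c. Substituting each data point gives a linear system:
  9a + 3b + c = 19
  25a + 5b + c = 49
  49a + 7b + c = 95
Solving the system yields a = 2, b = -1, c = 4.
So P(x) = 2x² - x + 4.
Then P(1) = 5.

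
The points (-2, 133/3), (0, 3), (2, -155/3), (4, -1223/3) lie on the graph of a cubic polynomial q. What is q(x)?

Write q(x) = ax^3 + bx^2 + cx + d. Substituting each data point gives a linear system:
  -8a + 4b - 2c + d = 133/3
  d = 3
  8a + 4b + 2c + d = -155/3
  64a + 16b + 4c + d = -1223/3
Solving the system yields a = -6, b = -5/3, c = 0, d = 3.
So q(x) = -6x^3 - (5/3)x^2 + 3.
Check: q(2) = -155/3. ✓

q(x) = -6x^3 - (5/3)x^2 + 3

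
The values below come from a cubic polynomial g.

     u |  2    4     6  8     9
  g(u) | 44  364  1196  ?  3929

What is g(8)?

2780

The 4 known points determine the degree-3 polynomial uniquely.
Write g(u) = au^3 + bu^2 + cu + d. Substituting each data point gives a linear system:
  8a + 4b + 2c + d = 44
  64a + 16b + 4c + d = 364
  216a + 36b + 6c + d = 1196
  729a + 81b + 9c + d = 3929
Solving the system yields a = 5, b = 4, c = -4, d = -4.
So g(u) = 5u^3 + 4u^2 - 4u - 4.
Then g(8) = 2780.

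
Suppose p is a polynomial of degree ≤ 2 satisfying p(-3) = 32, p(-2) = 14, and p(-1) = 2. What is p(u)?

p(u) = 3u^2 - 3u - 4

Write p(u) = au^2 + bu + c. Substituting each data point gives a linear system:
  9a - 3b + c = 32
  4a - 2b + c = 14
  a - b + c = 2
Solving the system yields a = 3, b = -3, c = -4.
So p(u) = 3u^2 - 3u - 4.
Check: p(-1) = 2. ✓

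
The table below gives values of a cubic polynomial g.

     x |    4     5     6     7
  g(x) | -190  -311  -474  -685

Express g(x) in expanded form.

g(x) = -x^3 - 6x^2 - 6x - 6

Write g(x) = ax^3 + bx^2 + cx + d. Substituting each data point gives a linear system:
  64a + 16b + 4c + d = -190
  125a + 25b + 5c + d = -311
  216a + 36b + 6c + d = -474
  343a + 49b + 7c + d = -685
Solving the system yields a = -1, b = -6, c = -6, d = -6.
So g(x) = -x³ - 6x² - 6x - 6.
Check: g(4) = -190. ✓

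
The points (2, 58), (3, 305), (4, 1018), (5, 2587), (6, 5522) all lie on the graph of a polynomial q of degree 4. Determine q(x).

q(x) = 5x^4 - 5x^3 + 3x^2 + 2x + 2

Write q(x) = ax^4 + bx^3 + cx^2 + dx + e. Substituting each data point gives a linear system:
  16a + 8b + 4c + 2d + e = 58
  81a + 27b + 9c + 3d + e = 305
  256a + 64b + 16c + 4d + e = 1018
  625a + 125b + 25c + 5d + e = 2587
  1296a + 216b + 36c + 6d + e = 5522
Solving the system yields a = 5, b = -5, c = 3, d = 2, e = 2.
So q(x) = 5x^4 - 5x^3 + 3x^2 + 2x + 2.
Check: q(6) = 5522. ✓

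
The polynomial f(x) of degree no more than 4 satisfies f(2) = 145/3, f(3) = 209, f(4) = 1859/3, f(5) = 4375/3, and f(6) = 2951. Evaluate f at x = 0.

Write f(x) = ax^4 + bx^3 + cx^2 + dx + e. Substituting each data point gives a linear system:
  16a + 8b + 4c + 2d + e = 145/3
  81a + 27b + 9c + 3d + e = 209
  256a + 64b + 16c + 4d + e = 1859/3
  625a + 125b + 25c + 5d + e = 4375/3
  1296a + 216b + 36c + 6d + e = 2951
Solving the system yields a = 2, b = 5/3, c = 0, d = -1, e = 5.
So f(x) = 2x⁴ + (5/3)x³ - x + 5.
Then f(0) = 5.

5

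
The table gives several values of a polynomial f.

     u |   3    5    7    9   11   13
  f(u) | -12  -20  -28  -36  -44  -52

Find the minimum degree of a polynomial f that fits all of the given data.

Forward differences of the values at u = 3, 5, 7, 9, 11, 13:
  f  : -12  -20  -28  -36  -44  -52
  Δ  : -8  -8  -8  -8  -8
  Δ^2: 0  0  0  0
  Δ^3: 0  0  0
  Δ^4: 0  0
  Δ^5: 0
The first differences are constant (-8) and nonzero, while all higher differences vanish, so the minimal degree is 1.

1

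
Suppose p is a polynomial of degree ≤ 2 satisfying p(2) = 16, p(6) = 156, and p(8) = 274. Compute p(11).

511

Write p(x) = ax^2 + bx + c. Substituting each data point gives a linear system:
  4a + 2b + c = 16
  36a + 6b + c = 156
  64a + 8b + c = 274
Solving the system yields a = 4, b = 3, c = -6.
So p(x) = 4x^2 + 3x - 6.
Then p(11) = 511.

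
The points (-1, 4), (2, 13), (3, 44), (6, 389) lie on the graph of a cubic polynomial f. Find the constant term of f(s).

Write f(s) = as^3 + bs^2 + cs + d. Substituting each data point gives a linear system:
  -a + b - c + d = 4
  8a + 4b + 2c + d = 13
  27a + 9b + 3c + d = 44
  216a + 36b + 6c + d = 389
Solving the system yields a = 2, b = -1, c = -2, d = 5.
So f(s) = 2s³ - s² - 2s + 5.
The constant term is 5.

5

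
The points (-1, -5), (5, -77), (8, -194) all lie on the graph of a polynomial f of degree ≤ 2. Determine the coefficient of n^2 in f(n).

-3

Write f(n) = an^2 + bn + c. Substituting each data point gives a linear system:
  a - b + c = -5
  25a + 5b + c = -77
  64a + 8b + c = -194
Solving the system yields a = -3, b = 0, c = -2.
So f(n) = -3n² - 2.
The leading coefficient is -3.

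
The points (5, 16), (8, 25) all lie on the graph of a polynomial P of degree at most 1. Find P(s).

Write P(s) = as + b. Substituting each data point gives a linear system:
  5a + b = 16
  8a + b = 25
Solving the system yields a = 3, b = 1.
So P(s) = 3s + 1.
Check: P(8) = 25. ✓

P(s) = 3s + 1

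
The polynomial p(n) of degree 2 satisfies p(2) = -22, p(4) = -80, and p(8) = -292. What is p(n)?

p(n) = -4n^2 - 5n + 4

Write p(n) = an^2 + bn + c. Substituting each data point gives a linear system:
  4a + 2b + c = -22
  16a + 4b + c = -80
  64a + 8b + c = -292
Solving the system yields a = -4, b = -5, c = 4.
So p(n) = -4n^2 - 5n + 4.
Check: p(2) = -22. ✓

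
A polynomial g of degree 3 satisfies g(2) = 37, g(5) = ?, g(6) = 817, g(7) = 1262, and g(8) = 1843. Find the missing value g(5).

The 4 known points determine the degree-3 polynomial uniquely.
Write g(s) = as^3 + bs^2 + cs + d. Substituting each data point gives a linear system:
  8a + 4b + 2c + d = 37
  216a + 36b + 6c + d = 817
  343a + 49b + 7c + d = 1262
  512a + 64b + 8c + d = 1843
Solving the system yields a = 3, b = 5, c = -1, d = -5.
So g(s) = 3s^3 + 5s^2 - s - 5.
Then g(5) = 490.

490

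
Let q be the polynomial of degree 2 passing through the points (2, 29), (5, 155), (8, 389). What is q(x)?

q(x) = 6x^2 + 5

Write q(x) = ax^2 + bx + c. Substituting each data point gives a linear system:
  4a + 2b + c = 29
  25a + 5b + c = 155
  64a + 8b + c = 389
Solving the system yields a = 6, b = 0, c = 5.
So q(x) = 6x² + 5.
Check: q(2) = 29. ✓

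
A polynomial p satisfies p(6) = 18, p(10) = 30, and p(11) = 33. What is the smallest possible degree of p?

Divided differences on the nodes 6, 10, 11:
  order 0: 18  30  33
  order 1: 3  3
  order 2: 0
The order-1 divided differences are all 3 (nonzero) and every higher order vanishes, so the data lies on a polynomial of degree exactly 1.

1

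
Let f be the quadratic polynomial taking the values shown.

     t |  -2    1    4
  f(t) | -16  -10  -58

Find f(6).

Using the Lagrange interpolation formula with nodes -2, 1, 4:
  L_0(t) = (t - 1)(t - 4) / 18
  L_1(t) = (t + 2)(t - 4) / -9
  L_2(t) = (t + 2)(t - 1) / 18
Then f(t) = -16·L_0(t) - 10·L_1(t) - 58·L_2(t).
Expanding and collecting terms gives f(t) = -3t^2 - t - 6.
Evaluating at t = 6: f(6) = -120.

-120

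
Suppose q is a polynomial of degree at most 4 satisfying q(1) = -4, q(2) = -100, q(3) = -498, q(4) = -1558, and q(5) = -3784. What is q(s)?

q(s) = -6s^4 - s^2 - 3s + 6

Write q(s) = as^4 + bs^3 + cs^2 + ds + e. Substituting each data point gives a linear system:
  a + b + c + d + e = -4
  16a + 8b + 4c + 2d + e = -100
  81a + 27b + 9c + 3d + e = -498
  256a + 64b + 16c + 4d + e = -1558
  625a + 125b + 25c + 5d + e = -3784
Solving the system yields a = -6, b = 0, c = -1, d = -3, e = 6.
So q(s) = -6s⁴ - s² - 3s + 6.
Check: q(2) = -100. ✓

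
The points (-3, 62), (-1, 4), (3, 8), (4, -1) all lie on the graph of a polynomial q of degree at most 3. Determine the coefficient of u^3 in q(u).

Write q(u) = au^3 + bu^2 + cu + d. Substituting each data point gives a linear system:
  -27a + 9b - 3c + d = 62
  -a + b - c + d = 4
  27a + 9b + 3c + d = 8
  64a + 16b + 4c + d = -1
Solving the system yields a = -1, b = 4, c = 0, d = -1.
So q(u) = -u^3 + 4u^2 - 1.
The leading coefficient is -1.

-1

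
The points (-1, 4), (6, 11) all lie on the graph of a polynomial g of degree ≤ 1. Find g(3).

Using the Lagrange interpolation formula with nodes -1, 6:
  L_0(n) = (n - 6) / -7
  L_1(n) = (n + 1) / 7
Then g(n) = 4·L_0(n) + 11·L_1(n).
Expanding and collecting terms gives g(n) = n + 5.
Evaluating at n = 3: g(3) = 8.

8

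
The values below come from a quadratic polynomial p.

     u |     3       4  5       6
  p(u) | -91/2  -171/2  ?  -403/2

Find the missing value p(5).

On equispaced nodes a degree-2 polynomial has vanishing third forward difference, so
  - p(3) + 3·p(4) - 3·p(5) + p(6) = 0.
Substituting the known values and solving for p(5):
  -3·p(5) = 825/2
  p(5) = -275/2.

-275/2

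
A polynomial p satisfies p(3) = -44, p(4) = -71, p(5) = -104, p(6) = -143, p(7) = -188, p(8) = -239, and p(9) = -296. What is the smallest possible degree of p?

Forward differences of the values at s = 3, 4, 5, 6, 7, 8, 9:
  p  : -44  -71  -104  -143  -188  -239  -296
  Δ  : -27  -33  -39  -45  -51  -57
  Δ^2: -6  -6  -6  -6  -6
  Δ^3: 0  0  0  0
  Δ^4: 0  0  0
  Δ^5: 0  0
  Δ^6: 0
The second differences are constant (-6) and nonzero, while all higher differences vanish, so the minimal degree is 2.

2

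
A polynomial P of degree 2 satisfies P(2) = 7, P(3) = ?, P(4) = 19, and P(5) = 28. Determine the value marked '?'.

On equispaced nodes a degree-2 polynomial has vanishing third forward difference, so
  - P(2) + 3·P(3) - 3·P(4) + P(5) = 0.
Substituting the known values and solving for P(3):
  3·P(3) = 36
  P(3) = 12.

12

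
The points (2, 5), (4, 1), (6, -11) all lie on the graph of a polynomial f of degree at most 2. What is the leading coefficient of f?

Write f(t) = at^2 + bt + c. Substituting each data point gives a linear system:
  4a + 2b + c = 5
  16a + 4b + c = 1
  36a + 6b + c = -11
Solving the system yields a = -1, b = 4, c = 1.
So f(t) = -t^2 + 4t + 1.
The leading coefficient is -1.

-1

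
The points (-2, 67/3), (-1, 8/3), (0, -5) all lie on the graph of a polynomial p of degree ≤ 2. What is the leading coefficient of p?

Write p(n) = an^2 + bn + c. Substituting each data point gives a linear system:
  4a - 2b + c = 67/3
  a - b + c = 8/3
  c = -5
Solving the system yields a = 6, b = -5/3, c = -5.
So p(n) = 6n^2 - (5/3)n - 5.
The leading coefficient is 6.

6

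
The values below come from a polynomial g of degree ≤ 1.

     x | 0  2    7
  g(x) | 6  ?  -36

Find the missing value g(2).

-6

The 2 known points determine the degree-1 polynomial uniquely.
Write g(x) = ax + b. Substituting each data point gives a linear system:
  b = 6
  7a + b = -36
Solving the system yields a = -6, b = 6.
So g(x) = -6x + 6.
Then g(2) = -6.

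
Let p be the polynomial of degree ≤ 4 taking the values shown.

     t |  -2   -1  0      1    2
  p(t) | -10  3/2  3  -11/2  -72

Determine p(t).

Write p(t) = at^4 + bt^3 + ct^2 + dt + e. Substituting each data point gives a linear system:
  16a - 8b + 4c - 2d + e = -10
  a - b + c - d + e = 3/2
  e = 3
  a + b + c + d + e = -11/2
  16a + 8b + 4c + 2d + e = -72
Solving the system yields a = -2, b = -4, c = -3, d = 1/2, e = 3.
So p(t) = -2t^4 - 4t^3 - 3t^2 + (1/2)t + 3.
Check: p(1) = -11/2. ✓

p(t) = -2t^4 - 4t^3 - 3t^2 + (1/2)t + 3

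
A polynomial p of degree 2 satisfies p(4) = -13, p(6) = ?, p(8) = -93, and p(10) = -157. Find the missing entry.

On equispaced nodes a degree-2 polynomial has vanishing third forward difference, so
  - p(4) + 3·p(6) - 3·p(8) + p(10) = 0.
Substituting the known values and solving for p(6):
  3·p(6) = -135
  p(6) = -45.

-45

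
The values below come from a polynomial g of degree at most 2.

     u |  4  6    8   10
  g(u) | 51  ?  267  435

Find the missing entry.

139

The 3 known points determine the degree-2 polynomial uniquely.
Write g(u) = au^2 + bu + c. Substituting each data point gives a linear system:
  16a + 4b + c = 51
  64a + 8b + c = 267
  100a + 10b + c = 435
Solving the system yields a = 5, b = -6, c = -5.
So g(u) = 5u^2 - 6u - 5.
Then g(6) = 139.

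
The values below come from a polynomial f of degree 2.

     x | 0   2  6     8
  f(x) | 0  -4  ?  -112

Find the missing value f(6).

The 3 known points determine the degree-2 polynomial uniquely.
Write f(x) = ax^2 + bx + c. Substituting each data point gives a linear system:
  c = 0
  4a + 2b + c = -4
  64a + 8b + c = -112
Solving the system yields a = -2, b = 2, c = 0.
So f(x) = -2x^2 + 2x.
Then f(6) = -60.

-60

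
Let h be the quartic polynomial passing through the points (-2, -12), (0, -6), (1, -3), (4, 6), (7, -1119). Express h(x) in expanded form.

Write h(x) = ax^4 + bx^3 + cx^2 + dx + e. Substituting each data point gives a linear system:
  16a - 8b + 4c - 2d + e = -12
  e = -6
  a + b + c + d + e = -3
  256a + 64b + 16c + 4d + e = 6
  2401a + 343b + 49c + 7d + e = -1119
Solving the system yields a = -1, b = 3, c = 6, d = -5, e = -6.
So h(x) = -x^4 + 3x^3 + 6x^2 - 5x - 6.
Check: h(1) = -3. ✓

h(x) = -x^4 + 3x^3 + 6x^2 - 5x - 6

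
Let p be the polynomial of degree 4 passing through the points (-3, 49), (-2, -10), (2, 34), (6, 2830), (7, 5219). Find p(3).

Write p(n) = an^4 + bn^3 + cn^2 + dn + e. Substituting each data point gives a linear system:
  81a - 27b + 9c - 3d + e = 49
  16a - 8b + 4c - 2d + e = -10
  16a + 8b + 4c + 2d + e = 34
  1296a + 216b + 36c + 6d + e = 2830
  2401a + 343b + 49c + 7d + e = 5219
Solving the system yields a = 2, b = 2, c = -6, d = 3, e = 4.
So p(n) = 2n^4 + 2n^3 - 6n^2 + 3n + 4.
Then p(3) = 175.

175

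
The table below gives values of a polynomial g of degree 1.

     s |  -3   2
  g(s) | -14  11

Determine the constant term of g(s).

1

Write g(s) = as + b. Substituting each data point gives a linear system:
  -3a + b = -14
  2a + b = 11
Solving the system yields a = 5, b = 1.
So g(s) = 5s + 1.
The constant term is 1.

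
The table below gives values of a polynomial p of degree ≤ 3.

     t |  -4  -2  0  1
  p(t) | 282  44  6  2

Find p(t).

Write p(t) = at^3 + bt^2 + ct + d. Substituting each data point gives a linear system:
  -64a + 16b - 4c + d = 282
  -8a + 4b - 2c + d = 44
  d = 6
  a + b + c + d = 2
Solving the system yields a = -4, b = 1, c = -1, d = 6.
So p(t) = -4t³ + t² - t + 6.
Check: p(0) = 6. ✓

p(t) = -4t^3 + t^2 - t + 6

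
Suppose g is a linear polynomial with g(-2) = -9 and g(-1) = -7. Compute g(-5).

Write g(u) = au + b. Substituting each data point gives a linear system:
  -2a + b = -9
  -a + b = -7
Solving the system yields a = 2, b = -5.
So g(u) = 2u - 5.
Then g(-5) = -15.

-15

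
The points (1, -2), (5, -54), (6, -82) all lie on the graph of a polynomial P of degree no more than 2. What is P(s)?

P(s) = -3s^2 + 5s - 4

Write P(s) = as^2 + bs + c. Substituting each data point gives a linear system:
  a + b + c = -2
  25a + 5b + c = -54
  36a + 6b + c = -82
Solving the system yields a = -3, b = 5, c = -4.
So P(s) = -3s^2 + 5s - 4.
Check: P(6) = -82. ✓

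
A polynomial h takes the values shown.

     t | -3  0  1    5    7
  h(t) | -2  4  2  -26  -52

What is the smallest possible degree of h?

Divided differences on the nodes -3, 0, 1, 5, 7:
  order 0: -2  4  2  -26  -52
  order 1: 2  -2  -7  -13
  order 2: -1  -1  -1
  order 3: 0  0
  order 4: 0
The order-2 divided differences are all -1 (nonzero) and every higher order vanishes, so the data lies on a polynomial of degree exactly 2.

2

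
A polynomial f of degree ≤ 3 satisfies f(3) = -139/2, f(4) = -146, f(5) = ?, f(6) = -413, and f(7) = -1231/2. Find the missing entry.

-517/2

The 4 known points determine the degree-3 polynomial uniquely.
Write f(s) = as^3 + bs^2 + cs + d. Substituting each data point gives a linear system:
  27a + 9b + 3c + d = -139/2
  64a + 16b + 4c + d = -146
  216a + 36b + 6c + d = -413
  343a + 49b + 7c + d = -1231/2
Solving the system yields a = -1, b = -6, c = 5/2, d = 4.
So f(s) = -s^3 - 6s^2 + (5/2)s + 4.
Then f(5) = -517/2.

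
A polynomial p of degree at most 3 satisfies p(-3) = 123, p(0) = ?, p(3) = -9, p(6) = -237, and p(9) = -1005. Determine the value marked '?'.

3

The 4 known points determine the degree-3 polynomial uniquely.
Write p(t) = at^3 + bt^2 + ct + d. Substituting each data point gives a linear system:
  -27a + 9b - 3c + d = 123
  27a + 9b + 3c + d = -9
  216a + 36b + 6c + d = -237
  729a + 81b + 9c + d = -1005
Solving the system yields a = -2, b = 6, c = -4, d = 3.
So p(t) = -2t^3 + 6t^2 - 4t + 3.
Then p(0) = 3.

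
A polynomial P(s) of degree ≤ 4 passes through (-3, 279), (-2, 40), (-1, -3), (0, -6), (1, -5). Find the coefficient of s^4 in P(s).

Write P(s) = as^4 + bs^3 + cs^2 + ds + e. Substituting each data point gives a linear system:
  81a - 27b + 9c - 3d + e = 279
  16a - 8b + 4c - 2d + e = 40
  a - b + c - d + e = -3
  e = -6
  a + b + c + d + e = -5
Solving the system yields a = 5, b = 4, c = -3, d = -5, e = -6.
So P(s) = 5s⁴ + 4s³ - 3s² - 5s - 6.
The leading coefficient is 5.

5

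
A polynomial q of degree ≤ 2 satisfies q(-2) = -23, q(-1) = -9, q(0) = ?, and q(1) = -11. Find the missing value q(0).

-5

On equispaced nodes a degree-2 polynomial has vanishing third forward difference, so
  - q(-2) + 3·q(-1) - 3·q(0) + q(1) = 0.
Substituting the known values and solving for q(0):
  -3·q(0) = 15
  q(0) = -5.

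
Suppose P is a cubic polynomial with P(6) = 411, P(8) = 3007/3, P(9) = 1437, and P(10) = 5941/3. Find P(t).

P(t) = 2t^3 + (1/3)t^2 - 5t - 3

Write P(t) = at^3 + bt^2 + ct + d. Substituting each data point gives a linear system:
  216a + 36b + 6c + d = 411
  512a + 64b + 8c + d = 3007/3
  729a + 81b + 9c + d = 1437
  1000a + 100b + 10c + d = 5941/3
Solving the system yields a = 2, b = 1/3, c = -5, d = -3.
So P(t) = 2t^3 + (1/3)t^2 - 5t - 3.
Check: P(9) = 1437. ✓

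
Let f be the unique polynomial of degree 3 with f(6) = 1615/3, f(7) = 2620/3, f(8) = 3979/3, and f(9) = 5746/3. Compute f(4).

Write f(x) = ax^3 + bx^2 + cx + d. Substituting each data point gives a linear system:
  216a + 36b + 6c + d = 1615/3
  343a + 49b + 7c + d = 2620/3
  512a + 64b + 8c + d = 3979/3
  729a + 81b + 9c + d = 5746/3
Solving the system yields a = 3, b = -4, c = 6, d = -5/3.
So f(x) = 3x³ - 4x² + 6x - 5/3.
Then f(4) = 451/3.

451/3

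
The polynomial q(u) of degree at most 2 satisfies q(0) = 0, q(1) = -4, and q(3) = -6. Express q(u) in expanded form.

q(u) = u^2 - 5u

Using the Lagrange interpolation formula with nodes 0, 1, 3:
  L_0(u) = (u - 1)(u - 3) / 3
  L_1(u) = u(u - 3) / -2
  L_2(u) = u(u - 1) / 6
Then q(u) = 0·L_0(u) - 4·L_1(u) - 6·L_2(u).
Expanding and collecting terms gives q(u) = u^2 - 5u.
Check: q(0) = 0. ✓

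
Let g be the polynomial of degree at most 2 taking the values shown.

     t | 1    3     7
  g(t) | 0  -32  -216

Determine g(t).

Using the Lagrange interpolation formula with nodes 1, 3, 7:
  L_0(t) = (t - 3)(t - 7) / 12
  L_1(t) = (t - 1)(t - 7) / -8
  L_2(t) = (t - 1)(t - 3) / 24
Then g(t) = 0·L_0(t) - 32·L_1(t) - 216·L_2(t).
Expanding and collecting terms gives g(t) = -5t^2 + 4t + 1.
Check: g(3) = -32. ✓

g(t) = -5t^2 + 4t + 1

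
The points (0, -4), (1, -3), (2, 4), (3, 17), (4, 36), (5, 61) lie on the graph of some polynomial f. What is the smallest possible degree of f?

Forward differences of the values at t = 0, 1, 2, 3, 4, 5:
  f  : -4  -3  4  17  36  61
  Δ  : 1  7  13  19  25
  Δ^2: 6  6  6  6
  Δ^3: 0  0  0
  Δ^4: 0  0
  Δ^5: 0
The second differences are constant (6) and nonzero, while all higher differences vanish, so the minimal degree is 2.

2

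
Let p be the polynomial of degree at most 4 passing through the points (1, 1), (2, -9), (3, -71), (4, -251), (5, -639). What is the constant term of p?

Write p(t) = at^4 + bt^3 + ct^2 + dt + e. Substituting each data point gives a linear system:
  a + b + c + d + e = 1
  16a + 8b + 4c + 2d + e = -9
  81a + 27b + 9c + 3d + e = -71
  256a + 64b + 16c + 4d + e = -251
  625a + 125b + 25c + 5d + e = -639
Solving the system yields a = -1, b = -1, c = 5, d = -3, e = 1.
So p(t) = -t^4 - t^3 + 5t^2 - 3t + 1.
The constant term is 1.

1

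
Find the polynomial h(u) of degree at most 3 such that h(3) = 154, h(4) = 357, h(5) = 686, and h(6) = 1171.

Using the Lagrange interpolation formula with nodes 3, 4, 5, 6:
  L_0(u) = (u - 4)(u - 5)(u - 6) / -6
  L_1(u) = (u - 3)(u - 5)(u - 6) / 2
  L_2(u) = (u - 3)(u - 4)(u - 6) / -2
  L_3(u) = (u - 3)(u - 4)(u - 5) / 6
Then h(u) = 154·L_0(u) + 357·L_1(u) + 686·L_2(u) + 1171·L_3(u).
Expanding and collecting terms gives h(u) = 5u^3 + 3u^2 - 3u + 1.
Check: h(5) = 686. ✓

h(u) = 5u^3 + 3u^2 - 3u + 1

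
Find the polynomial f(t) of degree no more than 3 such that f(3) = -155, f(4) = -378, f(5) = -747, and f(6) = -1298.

Write f(t) = at^3 + bt^2 + ct + d. Substituting each data point gives a linear system:
  27a + 9b + 3c + d = -155
  64a + 16b + 4c + d = -378
  125a + 25b + 5c + d = -747
  216a + 36b + 6c + d = -1298
Solving the system yields a = -6, b = -1, c = 6, d = -2.
So f(t) = -6t³ - t² + 6t - 2.
Check: f(4) = -378. ✓

f(t) = -6t^3 - t^2 + 6t - 2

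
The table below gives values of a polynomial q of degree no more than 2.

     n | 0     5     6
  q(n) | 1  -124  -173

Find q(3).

-50

Write q(n) = an^2 + bn + c. Substituting each data point gives a linear system:
  c = 1
  25a + 5b + c = -124
  36a + 6b + c = -173
Solving the system yields a = -4, b = -5, c = 1.
So q(n) = -4n² - 5n + 1.
Then q(3) = -50.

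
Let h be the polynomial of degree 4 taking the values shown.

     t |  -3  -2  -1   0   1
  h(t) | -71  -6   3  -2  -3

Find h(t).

Using the Lagrange interpolation formula with nodes -3, -2, -1, 0, 1:
  L_0(t) = (t + 2)(t + 1)t(t - 1) / 24
  L_1(t) = (t + 3)(t + 1)t(t - 1) / -6
  L_2(t) = (t + 3)(t + 2)t(t - 1) / 4
  L_3(t) = (t + 3)(t + 2)(t + 1)(t - 1) / -6
  L_4(t) = (t + 3)(t + 2)(t + 1)t / 24
Then h(t) = -71·L_0(t) - 6·L_1(t) + 3·L_2(t) - 2·L_3(t) - 3·L_4(t).
Expanding and collecting terms gives h(t) = -t^4 + t^3 + 3t^2 - 4t - 2.
Check: h(1) = -3. ✓

h(t) = -t^4 + t^3 + 3t^2 - 4t - 2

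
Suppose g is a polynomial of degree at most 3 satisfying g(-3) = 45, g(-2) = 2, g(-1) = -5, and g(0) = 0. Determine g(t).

g(t) = -4t^3 - 6t^2 + 3t

Write g(t) = at^3 + bt^2 + ct + d. Substituting each data point gives a linear system:
  -27a + 9b - 3c + d = 45
  -8a + 4b - 2c + d = 2
  -a + b - c + d = -5
  d = 0
Solving the system yields a = -4, b = -6, c = 3, d = 0.
So g(t) = -4t³ - 6t² + 3t.
Check: g(-3) = 45. ✓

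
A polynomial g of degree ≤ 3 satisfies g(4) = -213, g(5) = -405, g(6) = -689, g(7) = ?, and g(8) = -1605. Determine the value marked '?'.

-1083

The 4 known points determine the degree-3 polynomial uniquely.
Write g(t) = at^3 + bt^2 + ct + d. Substituting each data point gives a linear system:
  64a + 16b + 4c + d = -213
  125a + 25b + 5c + d = -405
  216a + 36b + 6c + d = -689
  512a + 64b + 8c + d = -1605
Solving the system yields a = -3, b = -1, c = 0, d = -5.
So g(t) = -3t³ - t² - 5.
Then g(7) = -1083.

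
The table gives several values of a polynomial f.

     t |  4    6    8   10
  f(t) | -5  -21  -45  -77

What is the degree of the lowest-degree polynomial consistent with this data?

Forward differences of the values at t = 4, 6, 8, 10:
  f  : -5  -21  -45  -77
  Δ  : -16  -24  -32
  Δ^2: -8  -8
  Δ^3: 0
The second differences are constant (-8) and nonzero, while all higher differences vanish, so the minimal degree is 2.

2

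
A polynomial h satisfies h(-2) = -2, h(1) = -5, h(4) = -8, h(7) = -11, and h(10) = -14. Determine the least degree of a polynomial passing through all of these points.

Forward differences of the values at x = -2, 1, 4, 7, 10:
  h  : -2  -5  -8  -11  -14
  Δ  : -3  -3  -3  -3
  Δ^2: 0  0  0
  Δ^3: 0  0
  Δ^4: 0
The first differences are constant (-3) and nonzero, while all higher differences vanish, so the minimal degree is 1.

1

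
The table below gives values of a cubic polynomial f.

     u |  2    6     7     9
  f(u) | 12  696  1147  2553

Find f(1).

Using the Lagrange interpolation formula with nodes 2, 6, 7, 9:
  L_0(u) = (u - 6)(u - 7)(u - 9) / -140
  L_1(u) = (u - 2)(u - 7)(u - 9) / 12
  L_2(u) = (u - 2)(u - 6)(u - 9) / -10
  L_3(u) = (u - 2)(u - 6)(u - 7) / 42
Then f(u) = 12·L_0(u) + 696·L_1(u) + 1147·L_2(u) + 2553·L_3(u).
Expanding and collecting terms gives f(u) = 4u^3 - 4u^2 - 5u + 6.
Evaluating at u = 1: f(1) = 1.

1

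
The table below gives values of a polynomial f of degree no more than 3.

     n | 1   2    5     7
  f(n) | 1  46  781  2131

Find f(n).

Using the Lagrange interpolation formula with nodes 1, 2, 5, 7:
  L_0(n) = (n - 2)(n - 5)(n - 7) / -24
  L_1(n) = (n - 1)(n - 5)(n - 7) / 15
  L_2(n) = (n - 1)(n - 2)(n - 7) / -24
  L_3(n) = (n - 1)(n - 2)(n - 5) / 60
Then f(n) = 1·L_0(n) + 46·L_1(n) + 781·L_2(n) + 2131·L_3(n).
Expanding and collecting terms gives f(n) = 6n^3 + 2n^2 - 3n - 4.
Check: f(1) = 1. ✓

f(n) = 6n^3 + 2n^2 - 3n - 4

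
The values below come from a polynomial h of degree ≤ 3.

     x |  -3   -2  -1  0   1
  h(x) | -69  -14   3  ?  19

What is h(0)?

On equispaced nodes a degree-3 polynomial has vanishing fourth forward difference, so
  h(-3) - 4·h(-2) + 6·h(-1) - 4·h(0) + h(1) = 0.
Substituting the known values and solving for h(0):
  -4·h(0) = -24
  h(0) = 6.

6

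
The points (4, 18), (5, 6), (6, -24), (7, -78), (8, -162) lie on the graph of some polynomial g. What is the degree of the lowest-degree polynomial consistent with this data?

3

Forward differences of the values at x = 4, 5, 6, 7, 8:
  g  : 18  6  -24  -78  -162
  Δ  : -12  -30  -54  -84
  Δ^2: -18  -24  -30
  Δ^3: -6  -6
  Δ^4: 0
The third differences are constant (-6) and nonzero, while all higher differences vanish, so the minimal degree is 3.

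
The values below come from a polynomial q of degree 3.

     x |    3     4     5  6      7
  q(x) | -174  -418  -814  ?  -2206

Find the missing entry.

The 4 known points determine the degree-3 polynomial uniquely.
Write q(x) = ax^3 + bx^2 + cx + d. Substituting each data point gives a linear system:
  27a + 9b + 3c + d = -174
  64a + 16b + 4c + d = -418
  125a + 25b + 5c + d = -814
  343a + 49b + 7c + d = -2206
Solving the system yields a = -6, b = -4, c = 6, d = 6.
So q(x) = -6x^3 - 4x^2 + 6x + 6.
Then q(6) = -1398.

-1398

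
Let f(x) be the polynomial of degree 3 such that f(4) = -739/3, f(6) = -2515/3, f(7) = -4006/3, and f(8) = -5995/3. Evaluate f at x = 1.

Using the Lagrange interpolation formula with nodes 4, 6, 7, 8:
  L_0(x) = (x - 6)(x - 7)(x - 8) / -24
  L_1(x) = (x - 4)(x - 7)(x - 8) / 4
  L_2(x) = (x - 4)(x - 6)(x - 8) / -3
  L_3(x) = (x - 4)(x - 6)(x - 7) / 8
Then f(x) = -739/3·L_0(x) - 2515/3·L_1(x) - 4006/3·L_2(x) - 5995/3·L_3(x).
Expanding and collecting terms gives f(x) = -4x^3 + x^2 - 2x + 5/3.
Evaluating at x = 1: f(1) = -10/3.

-10/3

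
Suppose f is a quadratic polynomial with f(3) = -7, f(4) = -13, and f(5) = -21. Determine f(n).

Write f(n) = an^2 + bn + c. Substituting each data point gives a linear system:
  9a + 3b + c = -7
  16a + 4b + c = -13
  25a + 5b + c = -21
Solving the system yields a = -1, b = 1, c = -1.
So f(n) = -n² + n - 1.
Check: f(3) = -7. ✓

f(n) = -n^2 + n - 1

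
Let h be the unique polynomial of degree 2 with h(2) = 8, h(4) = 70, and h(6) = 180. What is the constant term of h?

Write h(s) = as^2 + bs + c. Substituting each data point gives a linear system:
  4a + 2b + c = 8
  16a + 4b + c = 70
  36a + 6b + c = 180
Solving the system yields a = 6, b = -5, c = -6.
So h(s) = 6s² - 5s - 6.
The constant term is -6.

-6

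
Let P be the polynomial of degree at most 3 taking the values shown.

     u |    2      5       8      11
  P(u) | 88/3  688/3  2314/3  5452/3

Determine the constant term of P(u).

6

Write P(u) = au^3 + bu^2 + cu + d. Substituting each data point gives a linear system:
  8a + 4b + 2c + d = 88/3
  125a + 25b + 5c + d = 688/3
  512a + 64b + 8c + d = 2314/3
  1331a + 121b + 11c + d = 5452/3
Solving the system yields a = 1, b = 4, c = -1/3, d = 6.
So P(u) = u^3 + 4u^2 - (1/3)u + 6.
The constant term is 6.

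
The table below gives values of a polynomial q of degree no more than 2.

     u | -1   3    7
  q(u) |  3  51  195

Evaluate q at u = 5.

111

Using the Lagrange interpolation formula with nodes -1, 3, 7:
  L_0(u) = (u - 3)(u - 7) / 32
  L_1(u) = (u + 1)(u - 7) / -16
  L_2(u) = (u + 1)(u - 3) / 32
Then q(u) = 3·L_0(u) + 51·L_1(u) + 195·L_2(u).
Expanding and collecting terms gives q(u) = 3u² + 6u + 6.
Evaluating at u = 5: q(5) = 111.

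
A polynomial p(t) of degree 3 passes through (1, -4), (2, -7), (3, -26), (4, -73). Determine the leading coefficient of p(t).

Write p(t) = at^3 + bt^2 + ct + d. Substituting each data point gives a linear system:
  a + b + c + d = -4
  8a + 4b + 2c + d = -7
  27a + 9b + 3c + d = -26
  64a + 16b + 4c + d = -73
Solving the system yields a = -2, b = 4, c = -1, d = -5.
So p(t) = -2t^3 + 4t^2 - t - 5.
The leading coefficient is -2.

-2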